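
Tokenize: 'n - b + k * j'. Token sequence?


Scan left to right, longest-match per lexeme
Tokens: ID(n), OP(-), ID(b), OP(+), ID(k), OP(*), ID(j)


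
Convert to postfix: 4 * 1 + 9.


Left to right (same or higher precedence on left)
Postfix: 4 1 * 9 +


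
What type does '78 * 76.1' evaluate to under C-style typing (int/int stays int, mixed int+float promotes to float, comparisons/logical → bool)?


Operand types: int * float
Rule: mixed int/float promotes to float; int/int stays int
Result type: float


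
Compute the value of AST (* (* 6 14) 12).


Evaluate inner: (* 6 14) = 84
Evaluate root: (* 84 12) = 1008
Result: 1008


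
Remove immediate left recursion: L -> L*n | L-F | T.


Left-recursive alternatives: L*n, L-F; non-recursive: T
Introduce L': L -> TL', L' -> *nL' | -FL' | ε


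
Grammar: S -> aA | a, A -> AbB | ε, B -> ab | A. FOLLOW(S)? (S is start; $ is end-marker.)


$ ∈ FOLLOW(S). For each A -> αBβ: add FIRST(β)\{ε} to FOLLOW(B); if β nullable, add FOLLOW(A).
FOLLOW(S) = {$}


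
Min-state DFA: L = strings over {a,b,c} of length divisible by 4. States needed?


Track length mod 4: states 0..3, accept at 0
Minimal DFA: 4 states


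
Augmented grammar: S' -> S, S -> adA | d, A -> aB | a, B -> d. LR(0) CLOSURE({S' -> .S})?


Start: S' -> .S
For each item with dot before a nonterminal B, add B -> .γ for every B-production
Closure: [S' -> .S, S -> .adA, S -> .d]


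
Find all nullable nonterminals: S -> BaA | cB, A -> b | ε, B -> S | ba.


A nonterminal is nullable iff some alternative derives ε (directly, or every symbol in it is nullable)
Nullable: {A}


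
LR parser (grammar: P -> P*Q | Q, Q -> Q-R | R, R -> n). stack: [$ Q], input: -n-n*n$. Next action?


shift '-' to continue Q -> Q-R
Action: shift


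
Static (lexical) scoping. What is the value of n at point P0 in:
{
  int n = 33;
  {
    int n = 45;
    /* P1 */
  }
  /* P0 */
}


n declared in the same block as P0
n = 33


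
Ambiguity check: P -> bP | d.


right-linear, alternatives start with distinct terminals 'b' vs 'd': unique leftmost derivation
Unambiguous


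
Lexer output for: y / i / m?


Scan left to right, longest-match per lexeme
Tokens: ID(y), OP(/), ID(i), OP(/), ID(m)


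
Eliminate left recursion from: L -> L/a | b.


Left-recursive alternatives: L/a; non-recursive: b
Introduce L': L -> bL', L' -> /aL' | ε


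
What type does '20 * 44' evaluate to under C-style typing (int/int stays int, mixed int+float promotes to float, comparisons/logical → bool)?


Operand types: int * int
Rule: mixed int/float promotes to float; int/int stays int
Result type: int


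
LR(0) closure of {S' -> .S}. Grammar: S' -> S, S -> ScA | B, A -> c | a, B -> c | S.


Start: S' -> .S
For each item with dot before a nonterminal B, add B -> .γ for every B-production
Closure: [S' -> .S, S -> .ScA, S -> .B, B -> .c, B -> .S]


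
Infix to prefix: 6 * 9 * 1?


left-to-right (same/higher precedence on left): tree is (* (* 6 9) 1)
Prefix: * * 6 9 1


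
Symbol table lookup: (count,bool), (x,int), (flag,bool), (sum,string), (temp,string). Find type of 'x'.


Lookup 'x' → type int


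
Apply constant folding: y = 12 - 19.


12 - 19 = -7 at compile time
Optimized: y = -7


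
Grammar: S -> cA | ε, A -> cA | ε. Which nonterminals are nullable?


A nonterminal is nullable iff some alternative derives ε (directly, or every symbol in it is nullable)
Nullable: {A, S}


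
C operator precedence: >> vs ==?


'>>' is shift (level 8); '==' is equality (level 6)
Higher level binds tighter
'>>' has higher precedence than '=='


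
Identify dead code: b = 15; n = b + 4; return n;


b is read by n's definition; n is returned
No dead code


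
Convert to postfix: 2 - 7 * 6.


* has higher precedence, evaluate 7*6 first
Postfix: 2 7 6 * -


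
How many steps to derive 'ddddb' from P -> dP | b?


Derivation: P => dP => ddP => dddP => ddddP => ddddb
Steps: 5


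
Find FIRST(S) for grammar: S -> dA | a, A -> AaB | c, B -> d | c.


Per alternative of S: FIRST(dA) = {d}; FIRST(a) = {a}
FIRST(S) = {a, d}


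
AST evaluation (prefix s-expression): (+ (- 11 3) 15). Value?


Evaluate inner: (- 11 3) = 8
Evaluate root: (+ 8 15) = 23
Result: 23


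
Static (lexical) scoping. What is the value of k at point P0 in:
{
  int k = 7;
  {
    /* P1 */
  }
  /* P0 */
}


k declared in the same block as P0
k = 7


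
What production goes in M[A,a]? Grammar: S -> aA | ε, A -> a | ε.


For [A, a]: 'a' ∈ FIRST(a)
Entry: A -> a


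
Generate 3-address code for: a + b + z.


Break into single-operator statements:
t1 = a + b
t2 = t1 + z


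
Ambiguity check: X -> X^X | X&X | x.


'x^x&x' has two parse trees (no precedence encoded between ^ and &)
Ambiguous


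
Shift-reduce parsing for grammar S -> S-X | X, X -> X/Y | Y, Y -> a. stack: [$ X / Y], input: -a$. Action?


handle 'X/Y' on top
Action: reduce (X -> X/Y)


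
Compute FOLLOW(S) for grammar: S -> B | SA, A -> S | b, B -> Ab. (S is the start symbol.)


$ ∈ FOLLOW(S). For each A -> αBβ: add FIRST(β)\{ε} to FOLLOW(B); if β nullable, add FOLLOW(A).
FOLLOW(S) = {$, b}


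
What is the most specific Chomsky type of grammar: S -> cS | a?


Right-linear: every RHS is a terminal or a terminal followed by one nonterminal
Classification: Type 3 (Regular)


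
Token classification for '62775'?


Pattern: digits only
Type: INTEGER_LITERAL


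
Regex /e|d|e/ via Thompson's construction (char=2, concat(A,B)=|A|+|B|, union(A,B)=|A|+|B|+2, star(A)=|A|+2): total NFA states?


Syntax tree has 3 char leaf(s), 2 union(s), 0 star(s)
chars contribute 3×2 = 6; each union adds +2; each star adds +2
Total: 6 + 4 + 0 = 10 states


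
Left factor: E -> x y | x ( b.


Common prefix: 'x'
Factored: E -> x E', E' -> y | ( b


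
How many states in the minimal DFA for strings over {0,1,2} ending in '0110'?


Track the longest suffix of input matching a prefix of '0110': 5 classes (prefixes of length 0..4)
Minimal DFA: 5 states


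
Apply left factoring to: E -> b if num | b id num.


Common prefix: 'b'
Factored: E -> b E', E' -> if num | id num


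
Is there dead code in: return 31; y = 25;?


statement follows a return and is unreachable
Dead: 'y = 25'


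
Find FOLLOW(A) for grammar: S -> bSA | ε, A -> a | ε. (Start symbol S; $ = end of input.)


$ ∈ FOLLOW(S). For each A -> αBβ: add FIRST(β)\{ε} to FOLLOW(B); if β nullable, add FOLLOW(A).
FOLLOW(A) = {$, a}


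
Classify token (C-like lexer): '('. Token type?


Pattern: delimiter/punctuation
Type: PUNCTUATION


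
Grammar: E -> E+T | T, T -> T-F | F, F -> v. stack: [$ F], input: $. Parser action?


'F' (not preceded by T-) is the handle for T -> F
Action: reduce (T -> F)


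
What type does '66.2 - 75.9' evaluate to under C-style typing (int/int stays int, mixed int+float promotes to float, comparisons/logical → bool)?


Operand types: float - float
Rule: mixed int/float promotes to float; int/int stays int
Result type: float


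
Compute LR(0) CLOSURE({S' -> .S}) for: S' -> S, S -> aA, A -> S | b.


Start: S' -> .S
For each item with dot before a nonterminal B, add B -> .γ for every B-production
Closure: [S' -> .S, S -> .aA]


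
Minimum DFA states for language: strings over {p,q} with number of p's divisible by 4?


Track (count of p) mod 4: states 0..3, accept at 0
Minimal DFA: 4 states


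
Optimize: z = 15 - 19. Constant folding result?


15 - 19 = -4 at compile time
Optimized: z = -4


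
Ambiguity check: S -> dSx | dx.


balanced d^n…x^n: each string has a unique parse
Unambiguous


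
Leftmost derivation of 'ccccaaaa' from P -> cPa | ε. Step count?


Derivation: P => cPa => ccPaa => cccPaaa => ccccPaaaa => ccccaaaa
Steps: 5


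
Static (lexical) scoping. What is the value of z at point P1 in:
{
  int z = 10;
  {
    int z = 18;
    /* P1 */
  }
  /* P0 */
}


z declared in the same block as P1
z = 18


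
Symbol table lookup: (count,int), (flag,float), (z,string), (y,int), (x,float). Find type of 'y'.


Lookup 'y' → type int


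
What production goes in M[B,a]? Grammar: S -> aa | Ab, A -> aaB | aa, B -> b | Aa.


For [B, a]: 'a' ∈ FIRST(Aa)
Entry: B -> Aa


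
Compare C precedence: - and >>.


'-' is additive (level 9); '>>' is shift (level 8)
Higher level binds tighter
'-' has higher precedence than '>>'


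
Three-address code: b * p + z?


Break into single-operator statements:
t1 = b * p
t2 = t1 + z


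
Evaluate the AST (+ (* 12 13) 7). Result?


Evaluate inner: (* 12 13) = 156
Evaluate root: (+ 156 7) = 163
Result: 163


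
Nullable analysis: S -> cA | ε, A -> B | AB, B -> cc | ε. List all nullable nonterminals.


A nonterminal is nullable iff some alternative derives ε (directly, or every symbol in it is nullable)
Nullable: {A, B, S}


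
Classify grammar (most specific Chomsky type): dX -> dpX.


LHS has context (more than one symbol) and |LHS| ≤ |RHS|
Classification: Type 1 (Context-Sensitive)


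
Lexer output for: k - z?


Scan left to right, longest-match per lexeme
Tokens: ID(k), OP(-), ID(z)


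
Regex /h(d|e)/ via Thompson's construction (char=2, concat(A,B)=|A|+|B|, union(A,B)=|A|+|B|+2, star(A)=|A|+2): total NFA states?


Syntax tree has 3 char leaf(s), 1 union(s), 0 star(s)
chars contribute 3×2 = 6; each union adds +2; each star adds +2
Total: 6 + 2 + 0 = 8 states


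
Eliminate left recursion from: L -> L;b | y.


Left-recursive alternatives: L;b; non-recursive: y
Introduce L': L -> yL', L' -> ;bL' | ε


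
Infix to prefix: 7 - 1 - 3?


left-to-right (same/higher precedence on left): tree is (- (- 7 1) 3)
Prefix: - - 7 1 3


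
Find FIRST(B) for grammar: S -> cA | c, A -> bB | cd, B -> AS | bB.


Per alternative of B: FIRST(AS) = {b, c}; FIRST(bB) = {b}
FIRST(B) = {b, c}


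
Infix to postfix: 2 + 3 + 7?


Left to right (same or higher precedence on left)
Postfix: 2 3 + 7 +


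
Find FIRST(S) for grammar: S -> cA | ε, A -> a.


Per alternative of S: FIRST(cA) = {c}; FIRST(ε) = {ε}
FIRST(S) = {c, ε}


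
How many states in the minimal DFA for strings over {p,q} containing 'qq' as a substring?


KMP-style automaton: 2 progress states + 1 absorbing accept = 3
Minimal DFA: 3 states


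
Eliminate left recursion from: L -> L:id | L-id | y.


Left-recursive alternatives: L:id, L-id; non-recursive: y
Introduce L': L -> yL', L' -> :idL' | -idL' | ε


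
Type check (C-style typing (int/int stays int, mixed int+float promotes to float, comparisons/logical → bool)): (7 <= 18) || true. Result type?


Operand types: bool || bool
Rule: logical operators take bool operands and yield bool
Result type: bool


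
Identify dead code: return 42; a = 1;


statement follows a return and is unreachable
Dead: 'a = 1'


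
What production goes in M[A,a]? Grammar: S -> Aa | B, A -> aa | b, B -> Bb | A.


For [A, a]: 'a' ∈ FIRST(aa)
Entry: A -> aa


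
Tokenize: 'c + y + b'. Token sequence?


Scan left to right, longest-match per lexeme
Tokens: ID(c), OP(+), ID(y), OP(+), ID(b)


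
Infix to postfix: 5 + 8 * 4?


* has higher precedence, evaluate 8*4 first
Postfix: 5 8 4 * +


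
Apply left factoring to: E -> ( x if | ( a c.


Common prefix: '('
Factored: E -> ( E', E' -> x if | a c


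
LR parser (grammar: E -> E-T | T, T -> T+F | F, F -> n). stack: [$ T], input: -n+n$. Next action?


lookahead ∉ {+} so T won't extend; reduce E -> T
Action: reduce (E -> T)


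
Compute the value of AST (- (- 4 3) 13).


Evaluate inner: (- 4 3) = 1
Evaluate root: (- 1 13) = -12
Result: -12


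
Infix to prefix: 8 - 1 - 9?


left-to-right (same/higher precedence on left): tree is (- (- 8 1) 9)
Prefix: - - 8 1 9


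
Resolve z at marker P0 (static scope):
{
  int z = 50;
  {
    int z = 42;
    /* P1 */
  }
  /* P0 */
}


z declared in the same block as P0
z = 50


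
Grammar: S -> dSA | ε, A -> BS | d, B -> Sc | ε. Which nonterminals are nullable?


A nonterminal is nullable iff some alternative derives ε (directly, or every symbol in it is nullable)
Nullable: {A, B, S}


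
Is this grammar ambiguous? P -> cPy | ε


balanced c^n…y^n: each string has a unique parse
Unambiguous


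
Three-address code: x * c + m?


Break into single-operator statements:
t1 = x * c
t2 = t1 + m


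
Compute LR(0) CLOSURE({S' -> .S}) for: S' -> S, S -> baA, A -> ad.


Start: S' -> .S
For each item with dot before a nonterminal B, add B -> .γ for every B-production
Closure: [S' -> .S, S -> .baA]


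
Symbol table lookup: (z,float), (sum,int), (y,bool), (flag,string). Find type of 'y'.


Lookup 'y' → type bool


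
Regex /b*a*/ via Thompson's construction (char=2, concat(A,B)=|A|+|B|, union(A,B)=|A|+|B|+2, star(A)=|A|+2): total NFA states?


Syntax tree has 2 char leaf(s), 0 union(s), 2 star(s)
chars contribute 2×2 = 4; each union adds +2; each star adds +2
Total: 4 + 0 + 4 = 8 states


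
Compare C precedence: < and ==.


'<' is relational (level 7); '==' is equality (level 6)
Higher level binds tighter
'<' has higher precedence than '=='


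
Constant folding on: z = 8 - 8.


8 - 8 = 0 at compile time
Optimized: z = 0


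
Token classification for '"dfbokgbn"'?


Pattern: double-quoted sequence
Type: STRING_LITERAL


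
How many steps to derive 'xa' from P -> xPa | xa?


Derivation: P => xa
Steps: 1


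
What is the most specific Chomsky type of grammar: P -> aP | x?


Right-linear: every RHS is a terminal or a terminal followed by one nonterminal
Classification: Type 3 (Regular)


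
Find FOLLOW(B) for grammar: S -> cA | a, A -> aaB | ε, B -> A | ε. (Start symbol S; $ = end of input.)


$ ∈ FOLLOW(S). For each A -> αBβ: add FIRST(β)\{ε} to FOLLOW(B); if β nullable, add FOLLOW(A).
FOLLOW(B) = {$}


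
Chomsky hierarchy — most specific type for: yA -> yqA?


LHS has context (more than one symbol) and |LHS| ≤ |RHS|
Classification: Type 1 (Context-Sensitive)


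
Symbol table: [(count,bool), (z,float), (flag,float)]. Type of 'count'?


Lookup 'count' → type bool


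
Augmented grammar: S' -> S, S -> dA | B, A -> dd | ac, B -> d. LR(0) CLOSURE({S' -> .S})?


Start: S' -> .S
For each item with dot before a nonterminal B, add B -> .γ for every B-production
Closure: [S' -> .S, S -> .dA, S -> .B, B -> .d]


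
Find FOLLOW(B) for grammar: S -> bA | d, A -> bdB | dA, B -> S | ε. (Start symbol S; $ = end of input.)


$ ∈ FOLLOW(S). For each A -> αBβ: add FIRST(β)\{ε} to FOLLOW(B); if β nullable, add FOLLOW(A).
FOLLOW(B) = {$}


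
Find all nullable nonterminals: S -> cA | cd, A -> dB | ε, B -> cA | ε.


A nonterminal is nullable iff some alternative derives ε (directly, or every symbol in it is nullable)
Nullable: {A, B}


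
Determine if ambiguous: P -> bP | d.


right-linear, alternatives start with distinct terminals 'b' vs 'd': unique leftmost derivation
Unambiguous


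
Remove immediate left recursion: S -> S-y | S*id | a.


Left-recursive alternatives: S-y, S*id; non-recursive: a
Introduce S': S -> aS', S' -> -yS' | *idS' | ε


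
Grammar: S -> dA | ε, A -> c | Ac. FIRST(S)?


Per alternative of S: FIRST(dA) = {d}; FIRST(ε) = {ε}
FIRST(S) = {d, ε}


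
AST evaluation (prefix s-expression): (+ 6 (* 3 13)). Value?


Evaluate inner: (* 3 13) = 39
Evaluate root: (+ 6 39) = 45
Result: 45


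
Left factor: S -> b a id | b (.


Common prefix: 'b'
Factored: S -> b S', S' -> a id | (


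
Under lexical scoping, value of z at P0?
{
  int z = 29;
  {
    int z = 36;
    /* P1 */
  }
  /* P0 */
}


z declared in the same block as P0
z = 29


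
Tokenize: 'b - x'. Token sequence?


Scan left to right, longest-match per lexeme
Tokens: ID(b), OP(-), ID(x)


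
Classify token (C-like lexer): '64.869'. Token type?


Pattern: digits with a decimal point
Type: FLOAT_LITERAL


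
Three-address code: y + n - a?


Break into single-operator statements:
t1 = y + n
t2 = t1 - a


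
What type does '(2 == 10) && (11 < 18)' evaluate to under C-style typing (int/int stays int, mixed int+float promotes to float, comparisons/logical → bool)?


Operand types: bool && bool
Rule: logical operators take bool operands and yield bool
Result type: bool


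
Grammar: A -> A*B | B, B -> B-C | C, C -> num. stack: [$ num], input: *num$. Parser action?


'num' on top is the handle for C -> num
Action: reduce (C -> num)


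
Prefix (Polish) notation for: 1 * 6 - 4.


left-to-right (same/higher precedence on left): tree is (- (* 1 6) 4)
Prefix: - * 1 6 4


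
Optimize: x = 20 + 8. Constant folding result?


20 + 8 = 28 at compile time
Optimized: x = 28


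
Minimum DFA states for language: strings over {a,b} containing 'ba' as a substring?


KMP-style automaton: 2 progress states + 1 absorbing accept = 3
Minimal DFA: 3 states


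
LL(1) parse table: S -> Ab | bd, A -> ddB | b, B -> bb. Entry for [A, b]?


For [A, b]: 'b' ∈ FIRST(b)
Entry: A -> b


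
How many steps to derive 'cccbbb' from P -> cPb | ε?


Derivation: P => cPb => ccPbb => cccPbbb => cccbbb
Steps: 4


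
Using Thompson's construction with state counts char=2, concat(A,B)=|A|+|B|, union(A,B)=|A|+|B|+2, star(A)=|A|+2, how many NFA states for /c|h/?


Syntax tree has 2 char leaf(s), 1 union(s), 0 star(s)
chars contribute 2×2 = 4; each union adds +2; each star adds +2
Total: 4 + 2 + 0 = 6 states


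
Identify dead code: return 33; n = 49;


statement follows a return and is unreachable
Dead: 'n = 49'


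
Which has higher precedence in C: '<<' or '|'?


'<<' is shift (level 8); '|' is bitwise OR (level 3)
Higher level binds tighter
'<<' has higher precedence than '|'


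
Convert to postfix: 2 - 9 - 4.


Left to right (same or higher precedence on left)
Postfix: 2 9 - 4 -


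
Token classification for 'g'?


Pattern: letter/underscore followed by alphanumerics, not a keyword
Type: IDENTIFIER


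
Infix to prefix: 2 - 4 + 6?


left-to-right (same/higher precedence on left): tree is (+ (- 2 4) 6)
Prefix: + - 2 4 6


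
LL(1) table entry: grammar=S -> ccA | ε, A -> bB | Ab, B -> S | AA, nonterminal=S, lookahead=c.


For [S, c]: 'c' ∈ FIRST(ccA)
Entry: S -> ccA


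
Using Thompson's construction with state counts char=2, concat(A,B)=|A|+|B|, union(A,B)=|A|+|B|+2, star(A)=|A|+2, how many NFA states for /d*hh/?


Syntax tree has 3 char leaf(s), 0 union(s), 1 star(s)
chars contribute 3×2 = 6; each union adds +2; each star adds +2
Total: 6 + 0 + 2 = 8 states


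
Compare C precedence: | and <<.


'<<' is shift (level 8); '|' is bitwise OR (level 3)
Higher level binds tighter
'<<' has higher precedence than '|'


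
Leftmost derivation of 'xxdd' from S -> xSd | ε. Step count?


Derivation: S => xSd => xxSdd => xxdd
Steps: 3


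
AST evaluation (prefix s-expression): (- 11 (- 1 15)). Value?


Evaluate inner: (- 1 15) = -14
Evaluate root: (- 11 -14) = 25
Result: 25


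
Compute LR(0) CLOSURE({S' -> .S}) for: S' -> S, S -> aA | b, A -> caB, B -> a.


Start: S' -> .S
For each item with dot before a nonterminal B, add B -> .γ for every B-production
Closure: [S' -> .S, S -> .aA, S -> .b]


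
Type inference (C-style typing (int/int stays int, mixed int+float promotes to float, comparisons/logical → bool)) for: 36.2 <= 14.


Operand types: float <= int
Rule: comparison yields bool
Result type: bool


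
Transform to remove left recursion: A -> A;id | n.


Left-recursive alternatives: A;id; non-recursive: n
Introduce A': A -> nA', A' -> ;idA' | ε


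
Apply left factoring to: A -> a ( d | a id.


Common prefix: 'a'
Factored: A -> a A', A' -> ( d | id


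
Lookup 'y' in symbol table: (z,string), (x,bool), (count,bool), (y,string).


Lookup 'y' → type string


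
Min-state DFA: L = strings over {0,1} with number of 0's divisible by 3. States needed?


Track (count of 0) mod 3: states 0..2, accept at 0
Minimal DFA: 3 states


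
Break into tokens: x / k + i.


Scan left to right, longest-match per lexeme
Tokens: ID(x), OP(/), ID(k), OP(+), ID(i)


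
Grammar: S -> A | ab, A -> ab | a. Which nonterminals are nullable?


A nonterminal is nullable iff some alternative derives ε (directly, or every symbol in it is nullable)
Nullable: {}


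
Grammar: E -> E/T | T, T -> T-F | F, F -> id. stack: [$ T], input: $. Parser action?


lookahead ∉ {-} so T won't extend; reduce E -> T
Action: reduce (E -> T)


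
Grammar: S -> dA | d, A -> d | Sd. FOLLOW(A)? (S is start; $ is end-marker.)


$ ∈ FOLLOW(S). For each A -> αBβ: add FIRST(β)\{ε} to FOLLOW(B); if β nullable, add FOLLOW(A).
FOLLOW(A) = {$, d}


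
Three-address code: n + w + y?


Break into single-operator statements:
t1 = n + w
t2 = t1 + y


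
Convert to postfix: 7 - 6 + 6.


Left to right (same or higher precedence on left)
Postfix: 7 6 - 6 +


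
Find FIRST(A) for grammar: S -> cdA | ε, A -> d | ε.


Per alternative of A: FIRST(d) = {d}; FIRST(ε) = {ε}
FIRST(A) = {d, ε}


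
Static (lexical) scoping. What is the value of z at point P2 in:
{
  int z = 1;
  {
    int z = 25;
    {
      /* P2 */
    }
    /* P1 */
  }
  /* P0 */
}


P2's block does not declare z; resolves to the enclosing declaration at depth 1
z = 25


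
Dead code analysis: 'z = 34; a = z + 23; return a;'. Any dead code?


z is read by a's definition; a is returned
No dead code


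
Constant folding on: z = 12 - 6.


12 - 6 = 6 at compile time
Optimized: z = 6


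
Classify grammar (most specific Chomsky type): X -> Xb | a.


Left-linear: every RHS is a terminal or one nonterminal followed by a terminal
Classification: Type 3 (Regular)


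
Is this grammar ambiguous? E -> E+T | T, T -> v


precedence layered via separate nonterminal T: deterministic
Unambiguous


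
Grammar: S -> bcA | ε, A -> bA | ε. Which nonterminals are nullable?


A nonterminal is nullable iff some alternative derives ε (directly, or every symbol in it is nullable)
Nullable: {A, S}


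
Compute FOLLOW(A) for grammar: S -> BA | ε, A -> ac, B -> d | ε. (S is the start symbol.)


$ ∈ FOLLOW(S). For each A -> αBβ: add FIRST(β)\{ε} to FOLLOW(B); if β nullable, add FOLLOW(A).
FOLLOW(A) = {$}


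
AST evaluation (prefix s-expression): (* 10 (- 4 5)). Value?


Evaluate inner: (- 4 5) = -1
Evaluate root: (* 10 -1) = -10
Result: -10


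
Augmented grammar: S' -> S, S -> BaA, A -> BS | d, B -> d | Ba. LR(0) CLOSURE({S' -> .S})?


Start: S' -> .S
For each item with dot before a nonterminal B, add B -> .γ for every B-production
Closure: [S' -> .S, S -> .BaA, B -> .d, B -> .Ba]


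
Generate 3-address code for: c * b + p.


Break into single-operator statements:
t1 = c * b
t2 = t1 + p


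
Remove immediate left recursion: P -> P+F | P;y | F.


Left-recursive alternatives: P+F, P;y; non-recursive: F
Introduce P': P -> FP', P' -> +FP' | ;yP' | ε


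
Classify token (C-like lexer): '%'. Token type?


Pattern: operator symbol
Type: OPERATOR


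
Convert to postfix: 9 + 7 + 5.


Left to right (same or higher precedence on left)
Postfix: 9 7 + 5 +


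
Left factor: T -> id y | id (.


Common prefix: 'id'
Factored: T -> id T', T' -> y | (


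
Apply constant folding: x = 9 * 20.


9 * 20 = 180 at compile time
Optimized: x = 180


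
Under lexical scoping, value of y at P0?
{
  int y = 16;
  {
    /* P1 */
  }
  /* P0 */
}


y declared in the same block as P0
y = 16


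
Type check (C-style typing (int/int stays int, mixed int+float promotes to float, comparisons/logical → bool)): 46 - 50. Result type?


Operand types: int - int
Rule: mixed int/float promotes to float; int/int stays int
Result type: int


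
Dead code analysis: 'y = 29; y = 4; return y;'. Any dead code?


first assignment to y is overwritten before any read
Dead: 'y = 29'


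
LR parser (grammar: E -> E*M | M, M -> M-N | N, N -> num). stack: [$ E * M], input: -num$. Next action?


'-' can extend M; shift to build M -> M-N
Action: shift


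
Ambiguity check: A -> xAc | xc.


balanced x^n…c^n: each string has a unique parse
Unambiguous


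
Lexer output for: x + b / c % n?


Scan left to right, longest-match per lexeme
Tokens: ID(x), OP(+), ID(b), OP(/), ID(c), OP(%), ID(n)


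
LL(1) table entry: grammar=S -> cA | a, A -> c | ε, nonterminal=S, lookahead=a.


For [S, a]: 'a' ∈ FIRST(a)
Entry: S -> a


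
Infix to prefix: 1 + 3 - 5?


left-to-right (same/higher precedence on left): tree is (- (+ 1 3) 5)
Prefix: - + 1 3 5


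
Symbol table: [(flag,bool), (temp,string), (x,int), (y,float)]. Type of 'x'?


Lookup 'x' → type int


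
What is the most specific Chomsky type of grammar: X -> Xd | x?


Left-linear: every RHS is a terminal or one nonterminal followed by a terminal
Classification: Type 3 (Regular)


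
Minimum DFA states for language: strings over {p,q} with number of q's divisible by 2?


Track (count of q) mod 2: states 0..1, accept at 0
Minimal DFA: 2 states


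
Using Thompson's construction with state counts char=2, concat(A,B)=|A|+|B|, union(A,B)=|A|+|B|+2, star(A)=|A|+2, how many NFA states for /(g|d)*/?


Syntax tree has 2 char leaf(s), 1 union(s), 1 star(s)
chars contribute 2×2 = 4; each union adds +2; each star adds +2
Total: 4 + 2 + 2 = 8 states


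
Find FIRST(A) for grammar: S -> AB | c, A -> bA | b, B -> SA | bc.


Per alternative of A: FIRST(bA) = {b}; FIRST(b) = {b}
FIRST(A) = {b}


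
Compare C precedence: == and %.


'%' is multiplicative (level 10); '==' is equality (level 6)
Higher level binds tighter
'%' has higher precedence than '=='


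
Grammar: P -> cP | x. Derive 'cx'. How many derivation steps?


Derivation: P => cP => cx
Steps: 2


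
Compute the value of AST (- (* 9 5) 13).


Evaluate inner: (* 9 5) = 45
Evaluate root: (- 45 13) = 32
Result: 32


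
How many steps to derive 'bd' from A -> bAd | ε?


Derivation: A => bAd => bd
Steps: 2


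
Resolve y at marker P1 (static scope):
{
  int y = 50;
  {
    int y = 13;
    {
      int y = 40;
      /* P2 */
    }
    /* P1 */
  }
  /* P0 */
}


y declared in the same block as P1
y = 13


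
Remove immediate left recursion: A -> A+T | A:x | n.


Left-recursive alternatives: A+T, A:x; non-recursive: n
Introduce A': A -> nA', A' -> +TA' | :xA' | ε


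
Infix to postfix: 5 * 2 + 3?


Left to right (same or higher precedence on left)
Postfix: 5 2 * 3 +


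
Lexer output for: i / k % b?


Scan left to right, longest-match per lexeme
Tokens: ID(i), OP(/), ID(k), OP(%), ID(b)


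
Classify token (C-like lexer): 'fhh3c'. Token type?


Pattern: letter/underscore followed by alphanumerics, not a keyword
Type: IDENTIFIER


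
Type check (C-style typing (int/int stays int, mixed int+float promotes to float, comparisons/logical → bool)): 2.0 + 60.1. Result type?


Operand types: float + float
Rule: mixed int/float promotes to float; int/int stays int
Result type: float


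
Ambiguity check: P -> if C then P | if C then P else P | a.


dangling else: 'if C then if C then a else a' parses two ways
Ambiguous


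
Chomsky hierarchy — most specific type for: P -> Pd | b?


Left-linear: every RHS is a terminal or one nonterminal followed by a terminal
Classification: Type 3 (Regular)


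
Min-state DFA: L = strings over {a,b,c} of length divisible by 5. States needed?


Track length mod 5: states 0..4, accept at 0
Minimal DFA: 5 states


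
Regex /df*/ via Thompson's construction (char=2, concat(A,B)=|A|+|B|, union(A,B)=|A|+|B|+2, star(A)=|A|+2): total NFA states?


Syntax tree has 2 char leaf(s), 0 union(s), 1 star(s)
chars contribute 2×2 = 4; each union adds +2; each star adds +2
Total: 4 + 0 + 2 = 6 states


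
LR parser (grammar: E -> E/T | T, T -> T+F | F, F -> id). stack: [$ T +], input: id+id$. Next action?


no handle; shift 'id'
Action: shift


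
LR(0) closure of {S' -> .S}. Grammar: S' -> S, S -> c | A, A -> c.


Start: S' -> .S
For each item with dot before a nonterminal B, add B -> .γ for every B-production
Closure: [S' -> .S, S -> .c, S -> .A, A -> .c]


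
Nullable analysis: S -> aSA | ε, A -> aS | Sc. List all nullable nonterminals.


A nonterminal is nullable iff some alternative derives ε (directly, or every symbol in it is nullable)
Nullable: {S}


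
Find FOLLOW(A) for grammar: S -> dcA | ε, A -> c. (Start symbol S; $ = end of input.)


$ ∈ FOLLOW(S). For each A -> αBβ: add FIRST(β)\{ε} to FOLLOW(B); if β nullable, add FOLLOW(A).
FOLLOW(A) = {$}


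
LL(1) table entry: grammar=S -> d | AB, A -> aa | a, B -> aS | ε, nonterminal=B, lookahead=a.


For [B, a]: 'a' ∈ FIRST(aS)
Entry: B -> aS


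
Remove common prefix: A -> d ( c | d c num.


Common prefix: 'd'
Factored: A -> d A', A' -> ( c | c num


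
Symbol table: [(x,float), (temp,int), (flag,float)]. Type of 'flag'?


Lookup 'flag' → type float


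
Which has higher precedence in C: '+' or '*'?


'*' is multiplicative (level 10); '+' is additive (level 9)
Higher level binds tighter
'*' has higher precedence than '+'


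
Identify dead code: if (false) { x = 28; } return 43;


condition is constant false, so the whole block is unreachable
Dead: 'if (false) { x = 28; }'


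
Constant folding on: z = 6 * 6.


6 * 6 = 36 at compile time
Optimized: z = 36


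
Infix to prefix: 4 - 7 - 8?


left-to-right (same/higher precedence on left): tree is (- (- 4 7) 8)
Prefix: - - 4 7 8


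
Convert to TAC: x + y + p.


Break into single-operator statements:
t1 = x + y
t2 = t1 + p


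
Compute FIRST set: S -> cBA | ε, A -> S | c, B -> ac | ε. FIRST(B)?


Per alternative of B: FIRST(ac) = {a}; FIRST(ε) = {ε}
FIRST(B) = {a, ε}


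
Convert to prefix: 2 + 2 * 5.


'*' binds tighter: tree is (+ 2 (* 2 5))
Prefix: + 2 * 2 5


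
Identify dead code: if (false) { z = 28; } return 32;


condition is constant false, so the whole block is unreachable
Dead: 'if (false) { z = 28; }'


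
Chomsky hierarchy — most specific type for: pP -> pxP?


LHS has context (more than one symbol) and |LHS| ≤ |RHS|
Classification: Type 1 (Context-Sensitive)


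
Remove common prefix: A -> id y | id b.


Common prefix: 'id'
Factored: A -> id A', A' -> y | b


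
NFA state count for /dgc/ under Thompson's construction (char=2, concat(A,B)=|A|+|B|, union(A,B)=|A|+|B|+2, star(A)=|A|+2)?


Syntax tree has 3 char leaf(s), 0 union(s), 0 star(s)
chars contribute 3×2 = 6; each union adds +2; each star adds +2
Total: 6 + 0 + 0 = 6 states


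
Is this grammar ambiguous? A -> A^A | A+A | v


'v^v+v' has two parse trees (no precedence encoded between ^ and +)
Ambiguous


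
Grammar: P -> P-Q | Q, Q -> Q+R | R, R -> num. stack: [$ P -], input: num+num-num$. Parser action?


no handle ('P-' is not any RHS); shift 'num'
Action: shift


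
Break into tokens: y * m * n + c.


Scan left to right, longest-match per lexeme
Tokens: ID(y), OP(*), ID(m), OP(*), ID(n), OP(+), ID(c)


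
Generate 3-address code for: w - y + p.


Break into single-operator statements:
t1 = w - y
t2 = t1 + p


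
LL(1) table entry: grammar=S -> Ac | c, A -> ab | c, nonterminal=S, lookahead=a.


For [S, a]: 'a' ∈ FIRST(Ac)
Entry: S -> Ac


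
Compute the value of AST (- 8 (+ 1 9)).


Evaluate inner: (+ 1 9) = 10
Evaluate root: (- 8 10) = -2
Result: -2


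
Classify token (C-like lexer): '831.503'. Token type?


Pattern: digits with a decimal point
Type: FLOAT_LITERAL


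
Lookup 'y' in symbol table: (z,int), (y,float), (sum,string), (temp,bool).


Lookup 'y' → type float


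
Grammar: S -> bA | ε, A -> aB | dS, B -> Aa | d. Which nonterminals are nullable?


A nonterminal is nullable iff some alternative derives ε (directly, or every symbol in it is nullable)
Nullable: {S}


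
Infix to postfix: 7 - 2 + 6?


Left to right (same or higher precedence on left)
Postfix: 7 2 - 6 +


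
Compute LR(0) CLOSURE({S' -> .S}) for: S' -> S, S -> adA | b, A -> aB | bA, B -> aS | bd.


Start: S' -> .S
For each item with dot before a nonterminal B, add B -> .γ for every B-production
Closure: [S' -> .S, S -> .adA, S -> .b]


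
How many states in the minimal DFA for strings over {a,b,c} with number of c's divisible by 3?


Track (count of c) mod 3: states 0..2, accept at 0
Minimal DFA: 3 states


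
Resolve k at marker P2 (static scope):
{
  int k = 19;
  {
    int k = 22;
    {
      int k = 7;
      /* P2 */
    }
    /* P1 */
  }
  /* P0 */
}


k declared in the same block as P2
k = 7


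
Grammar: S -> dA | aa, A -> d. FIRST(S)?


Per alternative of S: FIRST(dA) = {d}; FIRST(aa) = {a}
FIRST(S) = {a, d}


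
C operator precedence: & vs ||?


'&' is bitwise AND (level 5); '||' is logical OR (level 1)
Higher level binds tighter
'&' has higher precedence than '||'


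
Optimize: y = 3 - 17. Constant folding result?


3 - 17 = -14 at compile time
Optimized: y = -14


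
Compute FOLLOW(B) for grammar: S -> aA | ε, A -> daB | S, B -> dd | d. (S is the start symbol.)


$ ∈ FOLLOW(S). For each A -> αBβ: add FIRST(β)\{ε} to FOLLOW(B); if β nullable, add FOLLOW(A).
FOLLOW(B) = {$}


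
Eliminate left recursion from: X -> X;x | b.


Left-recursive alternatives: X;x; non-recursive: b
Introduce X': X -> bX', X' -> ;xX' | ε


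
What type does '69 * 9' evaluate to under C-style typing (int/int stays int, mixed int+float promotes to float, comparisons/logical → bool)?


Operand types: int * int
Rule: mixed int/float promotes to float; int/int stays int
Result type: int


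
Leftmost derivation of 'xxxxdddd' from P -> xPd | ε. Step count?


Derivation: P => xPd => xxPdd => xxxPddd => xxxxPdddd => xxxxdddd
Steps: 5


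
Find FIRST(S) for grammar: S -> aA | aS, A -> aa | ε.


Per alternative of S: FIRST(aA) = {a}; FIRST(aS) = {a}
FIRST(S) = {a}


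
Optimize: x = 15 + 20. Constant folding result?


15 + 20 = 35 at compile time
Optimized: x = 35


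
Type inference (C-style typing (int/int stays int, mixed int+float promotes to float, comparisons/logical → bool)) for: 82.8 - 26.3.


Operand types: float - float
Rule: mixed int/float promotes to float; int/int stays int
Result type: float


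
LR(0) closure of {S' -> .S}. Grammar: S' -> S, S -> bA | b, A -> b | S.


Start: S' -> .S
For each item with dot before a nonterminal B, add B -> .γ for every B-production
Closure: [S' -> .S, S -> .bA, S -> .b]


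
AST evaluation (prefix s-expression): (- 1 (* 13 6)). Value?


Evaluate inner: (* 13 6) = 78
Evaluate root: (- 1 78) = -77
Result: -77


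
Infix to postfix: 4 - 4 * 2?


* has higher precedence, evaluate 4*2 first
Postfix: 4 4 2 * -


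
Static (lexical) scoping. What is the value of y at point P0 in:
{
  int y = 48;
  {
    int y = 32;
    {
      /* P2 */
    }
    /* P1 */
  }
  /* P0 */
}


y declared in the same block as P0
y = 48


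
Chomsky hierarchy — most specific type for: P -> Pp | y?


Left-linear: every RHS is a terminal or one nonterminal followed by a terminal
Classification: Type 3 (Regular)


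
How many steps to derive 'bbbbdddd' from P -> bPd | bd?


Derivation: P => bPd => bbPdd => bbbPddd => bbbbdddd
Steps: 4


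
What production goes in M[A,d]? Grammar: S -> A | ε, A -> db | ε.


For [A, d]: 'd' ∈ FIRST(db)
Entry: A -> db


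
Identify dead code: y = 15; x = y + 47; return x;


y is read by x's definition; x is returned
No dead code


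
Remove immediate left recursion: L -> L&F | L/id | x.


Left-recursive alternatives: L&F, L/id; non-recursive: x
Introduce L': L -> xL', L' -> &FL' | /idL' | ε


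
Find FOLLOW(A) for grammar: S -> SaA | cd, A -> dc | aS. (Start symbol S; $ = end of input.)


$ ∈ FOLLOW(S). For each A -> αBβ: add FIRST(β)\{ε} to FOLLOW(B); if β nullable, add FOLLOW(A).
FOLLOW(A) = {$, a}


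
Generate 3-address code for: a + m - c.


Break into single-operator statements:
t1 = a + m
t2 = t1 - c


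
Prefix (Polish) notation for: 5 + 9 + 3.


left-to-right (same/higher precedence on left): tree is (+ (+ 5 9) 3)
Prefix: + + 5 9 3


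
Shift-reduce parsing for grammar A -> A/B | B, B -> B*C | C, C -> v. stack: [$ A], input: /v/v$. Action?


shift '/' to continue A -> A/B
Action: shift


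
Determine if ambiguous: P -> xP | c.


right-linear, alternatives start with distinct terminals 'x' vs 'c': unique leftmost derivation
Unambiguous


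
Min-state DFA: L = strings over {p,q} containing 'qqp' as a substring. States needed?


KMP-style automaton: 3 progress states + 1 absorbing accept = 4
Minimal DFA: 4 states


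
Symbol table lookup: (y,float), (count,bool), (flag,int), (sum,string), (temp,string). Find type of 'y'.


Lookup 'y' → type float


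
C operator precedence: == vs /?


'/' is multiplicative (level 10); '==' is equality (level 6)
Higher level binds tighter
'/' has higher precedence than '=='


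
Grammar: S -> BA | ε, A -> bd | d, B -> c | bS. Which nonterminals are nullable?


A nonterminal is nullable iff some alternative derives ε (directly, or every symbol in it is nullable)
Nullable: {S}


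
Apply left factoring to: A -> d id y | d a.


Common prefix: 'd'
Factored: A -> d A', A' -> id y | a


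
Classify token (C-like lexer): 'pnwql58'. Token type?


Pattern: letter/underscore followed by alphanumerics, not a keyword
Type: IDENTIFIER


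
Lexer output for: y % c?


Scan left to right, longest-match per lexeme
Tokens: ID(y), OP(%), ID(c)


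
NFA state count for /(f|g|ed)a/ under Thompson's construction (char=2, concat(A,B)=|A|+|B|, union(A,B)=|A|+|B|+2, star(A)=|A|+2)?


Syntax tree has 5 char leaf(s), 2 union(s), 0 star(s)
chars contribute 5×2 = 10; each union adds +2; each star adds +2
Total: 10 + 4 + 0 = 14 states


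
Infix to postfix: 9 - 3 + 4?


Left to right (same or higher precedence on left)
Postfix: 9 3 - 4 +


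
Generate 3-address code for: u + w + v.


Break into single-operator statements:
t1 = u + w
t2 = t1 + v


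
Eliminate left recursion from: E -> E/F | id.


Left-recursive alternatives: E/F; non-recursive: id
Introduce E': E -> idE', E' -> /FE' | ε


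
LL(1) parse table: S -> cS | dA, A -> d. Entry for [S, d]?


For [S, d]: 'd' ∈ FIRST(dA)
Entry: S -> dA


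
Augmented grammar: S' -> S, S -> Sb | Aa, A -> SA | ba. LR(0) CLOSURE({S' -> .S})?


Start: S' -> .S
For each item with dot before a nonterminal B, add B -> .γ for every B-production
Closure: [S' -> .S, S -> .Sb, S -> .Aa, A -> .SA, A -> .ba]


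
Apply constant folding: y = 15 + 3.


15 + 3 = 18 at compile time
Optimized: y = 18


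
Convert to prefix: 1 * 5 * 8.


left-to-right (same/higher precedence on left): tree is (* (* 1 5) 8)
Prefix: * * 1 5 8


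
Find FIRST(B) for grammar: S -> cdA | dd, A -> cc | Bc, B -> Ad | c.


Per alternative of B: FIRST(Ad) = {c}; FIRST(c) = {c}
FIRST(B) = {c}
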